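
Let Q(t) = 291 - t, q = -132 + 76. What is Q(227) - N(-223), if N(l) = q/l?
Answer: 14216/223 ≈ 63.749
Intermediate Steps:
q = -56
N(l) = -56/l
Q(227) - N(-223) = (291 - 1*227) - (-56)/(-223) = (291 - 227) - (-56)*(-1)/223 = 64 - 1*56/223 = 64 - 56/223 = 14216/223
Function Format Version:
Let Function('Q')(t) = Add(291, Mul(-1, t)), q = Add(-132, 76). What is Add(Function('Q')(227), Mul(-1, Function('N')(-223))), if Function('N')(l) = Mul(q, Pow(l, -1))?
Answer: Rational(14216, 223) ≈ 63.749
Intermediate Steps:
q = -56
Function('N')(l) = Mul(-56, Pow(l, -1))
Add(Function('Q')(227), Mul(-1, Function('N')(-223))) = Add(Add(291, Mul(-1, 227)), Mul(-1, Mul(-56, Pow(-223, -1)))) = Add(Add(291, -227), Mul(-1, Mul(-56, Rational(-1, 223)))) = Add(64, Mul(-1, Rational(56, 223))) = Add(64, Rational(-56, 223)) = Rational(14216, 223)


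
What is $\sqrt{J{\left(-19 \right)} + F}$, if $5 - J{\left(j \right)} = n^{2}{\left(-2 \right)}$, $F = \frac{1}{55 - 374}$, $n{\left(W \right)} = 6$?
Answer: $\frac{i \sqrt{3154910}}{319} \approx 5.568 i$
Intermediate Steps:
$F = - \frac{1}{319}$ ($F = \frac{1}{-319} = - \frac{1}{319} \approx -0.0031348$)
$J{\left(j \right)} = -31$ ($J{\left(j \right)} = 5 - 6^{2} = 5 - 36 = -31$)
$\sqrt{J{\left(-19 \right)} + F} = \sqrt{-31 - \frac{1}{319}} = \sqrt{- \frac{9890}{319}} = \frac{i \sqrt{3154910}}{319}$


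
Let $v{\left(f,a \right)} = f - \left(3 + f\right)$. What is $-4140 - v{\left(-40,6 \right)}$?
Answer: $-4137$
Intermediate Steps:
$v{\left(f,a \right)} = -3$
$-4140 - v{\left(-40,6 \right)} = -4140 - -3 = -4140 + 3 = -4137$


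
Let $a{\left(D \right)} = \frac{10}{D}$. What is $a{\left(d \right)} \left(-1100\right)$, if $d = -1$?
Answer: $11000$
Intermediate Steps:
$a{\left(d \right)} \left(-1100\right) = \frac{10}{-1} \left(-1100\right) = 10 \left(-1\right) \left(-1100\right) = \left(-10\right) \left(-1100\right) = 11000$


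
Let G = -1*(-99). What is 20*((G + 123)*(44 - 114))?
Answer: -310800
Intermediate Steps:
G = 99
20*((G + 123)*(44 - 114)) = 20*((99 + 123)*(44 - 114)) = 20*(222*(-70)) = 20*(-15540) = -310800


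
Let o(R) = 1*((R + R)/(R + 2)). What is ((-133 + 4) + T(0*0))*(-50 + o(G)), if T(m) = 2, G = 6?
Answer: 12319/2 ≈ 6159.5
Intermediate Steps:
o(R) = 2*R/(2 + R) (o(R) = 1*((2*R)/(2 + R)) = 1*(2*R/(2 + R)) = 2*R/(2 + R))
((-133 + 4) + T(0*0))*(-50 + o(G)) = ((-133 + 4) + 2)*(-50 + 2*6/(2 + 6)) = (-129 + 2)*(-50 + 2*6/8) = -127*(-50 + 2*6*(⅛)) = -127*(-50 + 3/2) = -127*(-97/2) = 12319/2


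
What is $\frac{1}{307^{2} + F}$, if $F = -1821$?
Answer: $\frac{1}{92428} \approx 1.0819 \cdot 10^{-5}$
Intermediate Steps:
$\frac{1}{307^{2} + F} = \frac{1}{307^{2} - 1821} = \frac{1}{94249 - 1821} = \frac{1}{92428}$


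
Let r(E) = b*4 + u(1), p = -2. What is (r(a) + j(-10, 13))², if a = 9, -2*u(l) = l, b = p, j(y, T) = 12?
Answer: 49/4 ≈ 12.250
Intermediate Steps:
b = -2
u(l) = -l/2
r(E) = -17/2 (r(E) = -2*4 - ½*1 = -8 - ½ = -17/2)
(r(a) + j(-10, 13))² = (-17/2 + 12)² = (7/2)² = 49/4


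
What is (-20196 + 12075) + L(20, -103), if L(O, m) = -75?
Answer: -8196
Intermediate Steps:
(-20196 + 12075) + L(20, -103) = (-20196 + 12075) - 75 = -8121 - 75 = -8196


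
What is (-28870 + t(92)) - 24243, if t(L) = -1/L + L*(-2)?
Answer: -4903325/92 ≈ -53297.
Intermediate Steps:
t(L) = -1/L - 2*L
(-28870 + t(92)) - 24243 = (-28870 + (-1/92 - 2*92)) - 24243 = (-28870 + (-1*1/92 - 184)) - 24243 = (-28870 + (-1/92 - 184)) - 24243 = (-28870 - 16929/92) - 24243 = -2672969/92 - 24243 = -4903325/92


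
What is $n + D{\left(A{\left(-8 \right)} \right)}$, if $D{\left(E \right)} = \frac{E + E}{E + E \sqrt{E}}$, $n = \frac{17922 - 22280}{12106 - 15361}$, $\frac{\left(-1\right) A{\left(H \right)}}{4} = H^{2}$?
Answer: $\frac{1126516}{836535} - \frac{32 i}{257} \approx 1.3466 - 0.12451 i$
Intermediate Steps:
$A{\left(H \right)} = - 4 H^{2}$
$n = \frac{4358}{3255}$ ($n = - \frac{4358}{-3255} = \left(-4358\right) \left(- \frac{1}{3255}\right) = \frac{4358}{3255} \approx 1.3389$)
$D{\left(E \right)} = \frac{2 E}{E + E^{\frac{3}{2}}}$
$n + D{\left(A{\left(-8 \right)} \right)} = \frac{4358}{3255} + \frac{2 \left(- 4 \left(-8\right)^{2}\right)}{- 4 \left(-8\right)^{2} + \left(- 4 \left(-8\right)^{2}\right)^{\frac{3}{2}}} = \frac{4358}{3255} + \frac{2 \left(\left(-4\right) 64\right)}{\left(-4\right) 64 + \left(\left(-4\right) 64\right)^{\frac{3}{2}}} = \frac{4358}{3255} + 2 \left(-256\right) \frac{1}{-256 + \left(-256\right)^{\frac{3}{2}}} = \frac{4358}{3255} + 2 \left(-256\right) \frac{1}{-256 - 4096 i} = \frac{4358}{3255} + 2 \left(-256\right) \frac{-256 + 4096 i}{16842752} = \frac{4358}{3255} + \left(\frac{2}{257} - \frac{32 i}{257}\right) = \frac{1126516}{836535} - \frac{32 i}{257}$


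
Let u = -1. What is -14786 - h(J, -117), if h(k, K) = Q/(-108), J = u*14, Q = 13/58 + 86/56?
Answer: -1296671627/87696 ≈ -14786.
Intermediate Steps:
Q = 1429/812 (Q = 13*(1/58) + 86*(1/56) = 13/58 + 43/28 = 1429/812 ≈ 1.7599)
J = -14 (J = -1*14 = -14)
h(k, K) = -1429/87696 (h(k, K) = (1429/812)/(-108) = (1429/812)*(-1/108) = -1429/87696)
-14786 - h(J, -117) = -14786 - 1*(-1429/87696) = -14786 + 1429/87696 = -1296671627/87696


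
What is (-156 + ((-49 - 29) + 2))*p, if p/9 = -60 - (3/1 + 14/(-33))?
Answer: 1437240/11 ≈ 1.3066e+5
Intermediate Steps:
p = -6195/11 (p = 9*(-60 - (3/1 + 14/(-33))) = 9*(-60 - (3*1 + 14*(-1/33))) = 9*(-60 - (3 - 14/33)) = 9*(-60 - 1*85/33) = 9*(-60 - 85/33) = 9*(-2065/33) = -6195/11 ≈ -563.18)
(-156 + ((-49 - 29) + 2))*p = (-156 + ((-49 - 29) + 2))*(-6195/11) = (-156 + (-78 + 2))*(-6195/11) = (-156 - 76)*(-6195/11) = -232*(-6195/11) = 1437240/11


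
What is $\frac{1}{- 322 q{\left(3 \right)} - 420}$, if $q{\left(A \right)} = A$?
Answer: $- \frac{1}{1386} \approx -0.0007215$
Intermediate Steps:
$\frac{1}{- 322 q{\left(3 \right)} - 420} = \frac{1}{\left(-322\right) 3 - 420} = \frac{1}{-966 - 420} = \frac{1}{-1386} = - \frac{1}{1386}$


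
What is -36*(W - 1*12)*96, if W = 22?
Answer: -34560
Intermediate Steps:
-36*(W - 1*12)*96 = -36*(22 - 1*12)*96 = -36*(22 - 12)*96 = -36*10*96 = -360*96 = -34560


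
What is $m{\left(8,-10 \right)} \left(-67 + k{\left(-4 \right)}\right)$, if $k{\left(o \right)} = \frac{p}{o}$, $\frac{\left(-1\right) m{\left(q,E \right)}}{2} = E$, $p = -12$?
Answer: $-1280$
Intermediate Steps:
$m{\left(q,E \right)} = - 2 E$
$k{\left(o \right)} = - \frac{12}{o}$
$m{\left(8,-10 \right)} \left(-67 + k{\left(-4 \right)}\right) = \left(-2\right) \left(-10\right) \left(-67 - \frac{12}{-4}\right) = 20 \left(-67 - -3\right) = 20 \left(-67 + 3\right) = 20 \left(-64\right) = -1280$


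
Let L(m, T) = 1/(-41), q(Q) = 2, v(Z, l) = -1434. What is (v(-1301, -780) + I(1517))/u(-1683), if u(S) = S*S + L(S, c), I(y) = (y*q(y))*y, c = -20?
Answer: 23580863/14516506 ≈ 1.6244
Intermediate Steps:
L(m, T) = -1/41
I(y) = 2*y**2 (I(y) = (y*2)*y = (2*y)*y = 2*y**2)
u(S) = -1/41 + S**2 (u(S) = S*S - 1/41 = S**2 - 1/41 = -1/41 + S**2)
(v(-1301, -780) + I(1517))/u(-1683) = (-1434 + 2*1517**2)/(-1/41 + (-1683)**2) = (-1434 + 2*2301289)/(-1/41 + 2832489) = (-1434 + 4602578)/(116132048/41) = 4601144*(41/116132048) = 23580863/14516506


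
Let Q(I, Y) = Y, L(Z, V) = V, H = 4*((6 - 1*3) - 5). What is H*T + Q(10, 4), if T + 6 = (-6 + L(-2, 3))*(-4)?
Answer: -44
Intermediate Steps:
H = -8 (H = 4*((6 - 3) - 5) = 4*(3 - 5) = 4*(-2) = -8)
T = 6 (T = -6 + (-6 + 3)*(-4) = -6 - 3*(-4) = -6 + 12 = 6)
H*T + Q(10, 4) = -8*6 + 4 = -48 + 4 = -44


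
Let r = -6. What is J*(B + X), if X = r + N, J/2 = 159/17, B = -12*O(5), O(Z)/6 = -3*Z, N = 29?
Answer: 350754/17 ≈ 20633.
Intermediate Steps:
O(Z) = -18*Z (O(Z) = 6*(-3*Z) = -18*Z)
B = 1080 (B = -(-216)*5 = -12*(-90) = 1080)
J = 318/17 (J = 2*(159/17) = 318/17 ≈ 18.706)
X = 23 (X = -6 + 29 = 23)
J*(B + X) = 318*(1080 + 23)/17 = (318/17)*1103 = 350754/17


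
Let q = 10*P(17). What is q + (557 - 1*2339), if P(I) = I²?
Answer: 1108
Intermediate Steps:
q = 2890 (q = 10*17² = 10*289 = 2890)
q + (557 - 1*2339) = 2890 + (557 - 1*2339) = 2890 + (557 - 2339) = 2890 - 1782 = 1108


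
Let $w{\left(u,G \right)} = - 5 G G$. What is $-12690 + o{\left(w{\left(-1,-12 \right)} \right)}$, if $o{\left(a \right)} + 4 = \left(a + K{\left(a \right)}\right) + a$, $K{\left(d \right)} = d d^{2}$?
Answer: $-373262134$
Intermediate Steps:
$K{\left(d \right)} = d^{3}$
$w{\left(u,G \right)} = - 5 G^{2}$
$o{\left(a \right)} = -4 + a^{3} + 2 a$ ($o{\left(a \right)} = -4 + \left(\left(a + a^{3}\right) + a\right) = -4 + \left(a^{3} + 2 a\right) = -4 + a^{3} + 2 a$)
$-12690 + o{\left(w{\left(-1,-12 \right)} \right)} = -12690 + \left(-4 + \left(- 5 \left(-12\right)^{2}\right)^{3} + 2 \left(- 5 \left(-12\right)^{2}\right)\right) = -12690 + \left(-4 + \left(\left(-5\right) 144\right)^{3} + 2 \left(\left(-5\right) 144\right)\right) = -12690 + \left(-4 + \left(-720\right)^{3} + 2 \left(-720\right)\right) = -12690 - 373249444 = -373262134$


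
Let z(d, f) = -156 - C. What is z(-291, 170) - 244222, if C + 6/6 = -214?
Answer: -244163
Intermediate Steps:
C = -215 (C = -1 - 214 = -215)
z(d, f) = 59 (z(d, f) = -156 - 1*(-215) = -156 + 215 = 59)
z(-291, 170) - 244222 = 59 - 244222 = -244163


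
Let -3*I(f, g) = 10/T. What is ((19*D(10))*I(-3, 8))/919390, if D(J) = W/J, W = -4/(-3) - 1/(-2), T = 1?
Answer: -209/16549020 ≈ -1.2629e-5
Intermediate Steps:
W = 11/6 (W = -4*(-⅓) - 1*(-½) = 4/3 + ½ = 11/6 ≈ 1.8333)
D(J) = 11/(6*J)
I(f, g) = -10/3 (I(f, g) = -10/(3*1) = -10/3)
((19*D(10))*I(-3, 8))/919390 = ((19*((11/6)/10))*(-10/3))/919390 = ((19*((11/6)*(⅒)))*(-10/3))*(1/919390) = ((19*(11/60))*(-10/3))*(1/919390) = ((209/60)*(-10/3))*(1/919390) = -209/18*1/919390 = -209/16549020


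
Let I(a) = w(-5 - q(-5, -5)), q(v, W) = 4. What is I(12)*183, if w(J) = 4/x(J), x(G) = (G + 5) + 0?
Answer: -183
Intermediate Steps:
x(G) = 5 + G (x(G) = (5 + G) + 0 = 5 + G)
w(J) = 4/(5 + J)
I(a) = -1 (I(a) = 4/(5 + (-5 - 1*4)) = 4/(5 + (-5 - 4)) = 4/(5 - 9) = 4/(-4) = 4*(-¼) = -1)
I(12)*183 = -1*183 = -183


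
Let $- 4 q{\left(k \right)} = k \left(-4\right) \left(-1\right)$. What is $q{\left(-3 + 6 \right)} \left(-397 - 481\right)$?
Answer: $2634$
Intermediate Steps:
$q{\left(k \right)} = - k$ ($q{\left(k \right)} = - \frac{k \left(-4\right) \left(-1\right)}{4} = - \frac{- 4 k \left(-1\right)}{4} = - \frac{4 k}{4} = - k$)
$q{\left(-3 + 6 \right)} \left(-397 - 481\right) = - (-3 + 6) \left(-397 - 481\right) = \left(-1\right) 3 \left(-878\right) = \left(-3\right) \left(-878\right) = 2634$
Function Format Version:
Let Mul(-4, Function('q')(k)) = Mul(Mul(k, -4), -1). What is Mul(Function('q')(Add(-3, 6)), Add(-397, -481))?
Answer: 2634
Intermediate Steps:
Function('q')(k) = Mul(-1, k) (Function('q')(k) = Mul(Rational(-1, 4), Mul(Mul(k, -4), -1)) = Mul(Rational(-1, 4), Mul(Mul(-4, k), -1)) = Mul(Rational(-1, 4), Mul(4, k)) = Mul(-1, k))
Mul(Function('q')(Add(-3, 6)), Add(-397, -481)) = Mul(Mul(-1, Add(-3, 6)), Add(-397, -481)) = Mul(Mul(-1, 3), -878) = Mul(-3, -878) = 2634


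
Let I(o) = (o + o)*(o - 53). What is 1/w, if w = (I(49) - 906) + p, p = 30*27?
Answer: -1/488 ≈ -0.0020492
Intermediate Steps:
I(o) = 2*o*(-53 + o) (I(o) = (2*o)*(-53 + o) = 2*o*(-53 + o))
p = 810
w = -488 (w = (2*49*(-53 + 49) - 906) + 810 = (2*49*(-4) - 906) + 810 = (-392 - 906) + 810 = -1298 + 810 = -488)
1/w = 1/(-488) = -1/488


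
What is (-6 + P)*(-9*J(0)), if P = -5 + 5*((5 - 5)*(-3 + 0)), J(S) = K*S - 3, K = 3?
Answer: -297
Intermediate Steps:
J(S) = -3 + 3*S (J(S) = 3*S - 3 = -3 + 3*S)
P = -5 (P = -5 + 5*(0*(-3)) = -5 + 5*0 = -5 + 0 = -5)
(-6 + P)*(-9*J(0)) = (-6 - 5)*(-9*(-3 + 3*0)) = -(-99)*(-3 + 0) = -(-99)*(-3) = -11*27 = -297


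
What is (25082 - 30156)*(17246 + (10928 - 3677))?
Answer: -124297778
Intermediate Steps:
(25082 - 30156)*(17246 + (10928 - 3677)) = -5074*(17246 + 7251) = -5074*24497 = -124297778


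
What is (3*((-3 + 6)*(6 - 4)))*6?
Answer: 108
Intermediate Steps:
(3*((-3 + 6)*(6 - 4)))*6 = (3*(3*2))*6 = (3*6)*6 = 18*6 = 108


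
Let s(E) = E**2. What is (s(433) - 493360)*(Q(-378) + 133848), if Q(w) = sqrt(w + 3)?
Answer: -40940221608 - 1529355*I*sqrt(15) ≈ -4.094e+10 - 5.9232e+6*I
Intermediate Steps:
Q(w) = sqrt(3 + w)
(s(433) - 493360)*(Q(-378) + 133848) = (433**2 - 493360)*(sqrt(3 - 378) + 133848) = (187489 - 493360)*(sqrt(-375) + 133848) = -305871*(5*I*sqrt(15) + 133848) = -305871*(133848 + 5*I*sqrt(15)) = -40940221608 - 1529355*I*sqrt(15)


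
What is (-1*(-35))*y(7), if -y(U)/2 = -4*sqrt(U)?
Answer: 280*sqrt(7) ≈ 740.81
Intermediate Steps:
y(U) = 8*sqrt(U) (y(U) = -(-8)*sqrt(U) = 8*sqrt(U))
(-1*(-35))*y(7) = (-1*(-35))*(8*sqrt(7)) = 35*(8*sqrt(7)) = 280*sqrt(7)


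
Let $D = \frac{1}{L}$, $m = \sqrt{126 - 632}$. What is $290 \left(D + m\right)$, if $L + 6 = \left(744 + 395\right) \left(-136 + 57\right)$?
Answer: $- \frac{10}{3103} + 290 i \sqrt{506} \approx -0.0032227 + 6523.4 i$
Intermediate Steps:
$m = i \sqrt{506}$ ($m = \sqrt{-506} = i \sqrt{506} \approx 22.494 i$)
$L = -89987$ ($L = -6 + \left(744 + 395\right) \left(-136 + 57\right) = -6 + 1139 \left(-79\right) = -6 - 89981 = -89987$)
$D = - \frac{1}{89987}$ ($D = \frac{1}{-89987} = - \frac{1}{89987} \approx -1.1113 \cdot 10^{-5}$)
$290 \left(D + m\right) = 290 \left(- \frac{1}{89987} + i \sqrt{506}\right) = - \frac{10}{3103} + 290 i \sqrt{506}$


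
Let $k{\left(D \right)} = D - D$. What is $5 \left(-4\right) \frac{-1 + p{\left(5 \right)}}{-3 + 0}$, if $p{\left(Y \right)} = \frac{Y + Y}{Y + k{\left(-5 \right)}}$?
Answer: $\frac{20}{3} \approx 6.6667$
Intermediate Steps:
$k{\left(D \right)} = 0$
$p{\left(Y \right)} = 2$ ($p{\left(Y \right)} = \frac{Y + Y}{Y + 0} = \frac{2 Y}{Y} = 2$)
$5 \left(-4\right) \frac{-1 + p{\left(5 \right)}}{-3 + 0} = 5 \left(-4\right) \frac{-1 + 2}{-3 + 0} = - 20 \cdot 1 \frac{1}{-3} = - 20 \cdot 1 \left(- \frac{1}{3}\right) = \left(-20\right) \left(- \frac{1}{3}\right) = \frac{20}{3}$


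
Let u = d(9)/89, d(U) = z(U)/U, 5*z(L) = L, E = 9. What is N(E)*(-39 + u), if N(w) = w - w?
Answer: 0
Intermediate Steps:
N(w) = 0
z(L) = L/5
d(U) = ⅕ (d(U) = (U/5)/U = ⅕)
u = 1/445 (u = (⅕)/89 = (⅕)*(1/89) = 1/445 ≈ 0.0022472)
N(E)*(-39 + u) = 0*(-39 + 1/445) = 0*(-17354/445) = 0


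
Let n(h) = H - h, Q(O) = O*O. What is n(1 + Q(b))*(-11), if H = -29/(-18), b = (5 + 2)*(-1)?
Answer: 9581/18 ≈ 532.28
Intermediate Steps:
b = -7 (b = 7*(-1) = -7)
H = 29/18 (H = -29*(-1/18) = 29/18 ≈ 1.6111)
Q(O) = O**2
n(h) = 29/18 - h
n(1 + Q(b))*(-11) = (29/18 - (1 + (-7)**2))*(-11) = (29/18 - (1 + 49))*(-11) = (29/18 - 1*50)*(-11) = (29/18 - 50)*(-11) = -871/18*(-11) = 9581/18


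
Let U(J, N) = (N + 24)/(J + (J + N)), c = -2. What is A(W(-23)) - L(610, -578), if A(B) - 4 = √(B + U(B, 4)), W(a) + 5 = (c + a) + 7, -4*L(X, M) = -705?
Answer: -689/4 + I*√213/3 ≈ -172.25 + 4.8648*I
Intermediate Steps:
L(X, M) = 705/4 (L(X, M) = -¼*(-705) = 705/4)
W(a) = a (W(a) = -5 + ((-2 + a) + 7) = -5 + (5 + a) = a)
U(J, N) = (24 + N)/(N + 2*J)
A(B) = 4 + √(B + 28/(4 + 2*B)) (A(B) = 4 + √(B + (24 + 4)/(4 + 2*B)) = 4 + √(B + 28/(4 + 2*B)))
A(W(-23)) - L(610, -578) = (4 + √((14 - 23*(2 - 23))/(2 - 23))) - 1*705/4 = (4 + √((14 - 23*(-21))/(-21))) - 705/4 = (4 + √(-(14 + 483)/21)) - 705/4 = (4 + √(-1/21*497)) - 705/4 = (4 + √(-71/3)) - 705/4 = (4 + I*√213/3) - 705/4 = -689/4 + I*√213/3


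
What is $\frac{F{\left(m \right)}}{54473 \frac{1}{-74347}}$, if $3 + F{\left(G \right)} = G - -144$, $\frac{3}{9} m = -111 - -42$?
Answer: $\frac{258258}{2867} \approx 90.079$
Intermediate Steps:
$m = -207$ ($m = 3 \left(-111 - -42\right) = 3 \left(-111 + 42\right) = 3 \left(-69\right) = -207$)
$F{\left(G \right)} = 141 + G$ ($F{\left(G \right)} = -3 + \left(G - -144\right) = -3 + \left(G + 144\right) = -3 + \left(144 + G\right) = 141 + G$)
$\frac{F{\left(m \right)}}{54473 \frac{1}{-74347}} = \frac{141 - 207}{54473 \frac{1}{-74347}} = - \frac{66}{54473 \left(- \frac{1}{74347}\right)} = - \frac{66}{- \frac{2867}{3913}} = \left(-66\right) \left(- \frac{3913}{2867}\right) = \frac{258258}{2867}$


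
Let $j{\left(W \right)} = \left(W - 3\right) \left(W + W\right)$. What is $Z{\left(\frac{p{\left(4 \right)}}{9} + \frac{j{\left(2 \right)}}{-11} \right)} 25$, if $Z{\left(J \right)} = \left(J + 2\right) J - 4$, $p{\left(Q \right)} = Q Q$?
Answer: $\frac{1192900}{9801} \approx 121.71$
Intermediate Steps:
$p{\left(Q \right)} = Q^{2}$
$j{\left(W \right)} = 2 W \left(-3 + W\right)$ ($j{\left(W \right)} = \left(-3 + W\right) 2 W = 2 W \left(-3 + W\right)$)
$Z{\left(J \right)} = -4 + J \left(2 + J\right)$ ($Z{\left(J \right)} = \left(2 + J\right) J - 4 = J \left(2 + J\right) - 4 = -4 + J \left(2 + J\right)$)
$Z{\left(\frac{p{\left(4 \right)}}{9} + \frac{j{\left(2 \right)}}{-11} \right)} 25 = \left(-4 + \left(\frac{4^{2}}{9} + \frac{2 \cdot 2 \left(-3 + 2\right)}{-11}\right)^{2} + 2 \left(\frac{4^{2}}{9} + \frac{2 \cdot 2 \left(-3 + 2\right)}{-11}\right)\right) 25 = \left(-4 + \left(16 \cdot \frac{1}{9} + 2 \cdot 2 \left(-1\right) \left(- \frac{1}{11}\right)\right)^{2} + 2 \left(16 \cdot \frac{1}{9} + 2 \cdot 2 \left(-1\right) \left(- \frac{1}{11}\right)\right)\right) 25 = \left(-4 + \left(\frac{16}{9} - - \frac{4}{11}\right)^{2} + 2 \left(\frac{16}{9} - - \frac{4}{11}\right)\right) 25 = \left(-4 + \left(\frac{16}{9} + \frac{4}{11}\right)^{2} + 2 \left(\frac{16}{9} + \frac{4}{11}\right)\right) 25 = \left(-4 + \left(\frac{212}{99}\right)^{2} + 2 \cdot \frac{212}{99}\right) 25 = \left(-4 + \frac{44944}{9801} + \frac{424}{99}\right) 25 = \frac{47716}{9801} \cdot 25 = \frac{1192900}{9801}$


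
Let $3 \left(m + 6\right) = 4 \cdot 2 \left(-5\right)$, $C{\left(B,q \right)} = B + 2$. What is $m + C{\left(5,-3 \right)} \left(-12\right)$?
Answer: $- \frac{310}{3} \approx -103.33$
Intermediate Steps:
$C{\left(B,q \right)} = 2 + B$
$m = - \frac{58}{3}$ ($m = -6 + \frac{4 \cdot 2 \left(-5\right)}{3} = -6 + \frac{8 \left(-5\right)}{3} = -6 + \frac{1}{3} \left(-40\right) = -6 - \frac{40}{3} = - \frac{58}{3} \approx -19.333$)
$m + C{\left(5,-3 \right)} \left(-12\right) = - \frac{58}{3} + \left(2 + 5\right) \left(-12\right) = - \frac{58}{3} + 7 \left(-12\right) = - \frac{58}{3} - 84 = - \frac{310}{3}$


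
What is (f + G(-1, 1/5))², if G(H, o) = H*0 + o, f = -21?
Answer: 10816/25 ≈ 432.64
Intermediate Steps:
G(H, o) = o (G(H, o) = 0 + o = o)
(f + G(-1, 1/5))² = (-21 + 1/5)² = (-21 + ⅕)² = (-104/5)² = 10816/25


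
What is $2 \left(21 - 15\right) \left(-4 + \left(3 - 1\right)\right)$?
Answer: $-24$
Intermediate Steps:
$2 \left(21 - 15\right) \left(-4 + \left(3 - 1\right)\right) = 2 \cdot 6 \left(-4 + \left(3 - 1\right)\right) = 2 \cdot 6 \left(-4 + 2\right) = 2 \cdot 6 \left(-2\right) = 2 \left(-12\right) = -24$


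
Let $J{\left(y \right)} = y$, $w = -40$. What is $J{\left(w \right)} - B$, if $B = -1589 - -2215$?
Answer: $-666$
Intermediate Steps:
$B = 626$ ($B = -1589 + 2215 = 626$)
$J{\left(w \right)} - B = -40 - 626 = -666$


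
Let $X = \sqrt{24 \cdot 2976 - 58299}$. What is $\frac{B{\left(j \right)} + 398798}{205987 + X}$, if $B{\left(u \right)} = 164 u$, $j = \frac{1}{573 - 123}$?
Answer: $\frac{4620784426696}{2386722996225} - \frac{22432408 \sqrt{21}}{95468919849} \approx 1.935$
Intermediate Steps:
$X = 25 \sqrt{21}$ ($X = \sqrt{71424 - 58299} = \sqrt{13125} = 25 \sqrt{21} \approx 114.56$)
$j = \frac{1}{450} \approx 0.0022222$
$\frac{B{\left(j \right)} + 398798}{205987 + X} = \frac{164 \cdot \frac{1}{450} + 398798}{205987 + 25 \sqrt{21}} = \frac{\frac{82}{225} + 398798}{205987 + 25 \sqrt{21}} = \frac{89729632}{225 \left(205987 + 25 \sqrt{21}\right)}$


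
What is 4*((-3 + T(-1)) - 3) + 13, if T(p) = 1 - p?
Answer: -3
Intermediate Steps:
4*((-3 + T(-1)) - 3) + 13 = 4*((-3 + (1 - 1*(-1))) - 3) + 13 = 4*((-3 + (1 + 1)) - 3) + 13 = 4*((-3 + 2) - 3) + 13 = 4*(-1 - 3) + 13 = 4*(-4) + 13 = -16 + 13 = -3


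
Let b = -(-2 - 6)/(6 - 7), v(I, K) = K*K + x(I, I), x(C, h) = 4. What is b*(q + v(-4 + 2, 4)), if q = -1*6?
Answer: -112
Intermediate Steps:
v(I, K) = 4 + K**2 (v(I, K) = K*K + 4 = K**2 + 4 = 4 + K**2)
q = -6
b = -8 (b = -(-8)/(-1) = -(-8)*(-1) = -1*8 = -8)
b*(q + v(-4 + 2, 4)) = -8*(-6 + (4 + 4**2)) = -8*(-6 + (4 + 16)) = -8*(-6 + 20) = -8*14 = -112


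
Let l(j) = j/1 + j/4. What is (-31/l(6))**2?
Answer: 3844/225 ≈ 17.084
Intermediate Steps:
l(j) = 5*j/4 (l(j) = j*1 + j*(1/4) = j + j/4 = 5*j/4)
(-31/l(6))**2 = (-31/((5/4)*6))**2 = (-31/15/2)**2 = (-31*2/15)**2 = (-62/15)**2 = 3844/225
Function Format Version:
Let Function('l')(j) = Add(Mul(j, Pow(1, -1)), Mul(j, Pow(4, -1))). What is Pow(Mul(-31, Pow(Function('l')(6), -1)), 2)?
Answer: Rational(3844, 225) ≈ 17.084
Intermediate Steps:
Function('l')(j) = Mul(Rational(5, 4), j) (Function('l')(j) = Add(Mul(j, 1), Mul(j, Rational(1, 4))) = Add(j, Mul(Rational(1, 4), j)) = Mul(Rational(5, 4), j))
Pow(Mul(-31, Pow(Function('l')(6), -1)), 2) = Pow(Mul(-31, Pow(Mul(Rational(5, 4), 6), -1)), 2) = Pow(Mul(-31, Pow(Rational(15, 2), -1)), 2) = Pow(Mul(-31, Rational(2, 15)), 2) = Pow(Rational(-62, 15), 2) = Rational(3844, 225)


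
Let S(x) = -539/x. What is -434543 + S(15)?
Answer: -6518684/15 ≈ -4.3458e+5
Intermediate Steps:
-434543 + S(15) = -434543 - 539/15 = -6518684/15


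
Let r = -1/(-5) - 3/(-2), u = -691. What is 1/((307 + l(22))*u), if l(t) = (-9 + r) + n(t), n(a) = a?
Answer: -10/2222947 ≈ -4.4985e-6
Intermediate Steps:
r = 17/10 (r = -1*(-⅕) - 3*(-½) = ⅕ + 3/2 = 17/10 ≈ 1.7000)
l(t) = -73/10 + t (l(t) = (-9 + 17/10) + t = -73/10 + t)
1/((307 + l(22))*u) = 1/((307 + (-73/10 + 22))*(-691)) = -1/691/(307 + 147/10) = -1/691/(3217/10) = (10/3217)*(-1/691) = -10/2222947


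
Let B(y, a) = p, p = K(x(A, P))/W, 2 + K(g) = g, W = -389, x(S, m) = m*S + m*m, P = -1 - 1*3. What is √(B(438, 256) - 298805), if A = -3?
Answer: 3*I*√5023942391/389 ≈ 546.63*I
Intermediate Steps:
P = -4 (P = -1 - 3 = -4)
x(S, m) = m² + S*m (x(S, m) = S*m + m² = m² + S*m)
K(g) = -2 + g
p = -26/389 (p = (-2 - 4*(-3 - 4))/(-389) = (-2 - 4*(-7))*(-1/389) = (-2 + 28)*(-1/389) = 26*(-1/389) = -26/389 ≈ -0.066838)
B(y, a) = -26/389
√(B(438, 256) - 298805) = √(-26/389 - 298805) = √(-116235171/389) = 3*I*√5023942391/389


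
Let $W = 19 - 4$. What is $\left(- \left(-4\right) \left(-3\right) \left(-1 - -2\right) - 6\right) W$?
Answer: $-270$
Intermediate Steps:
$W = 15$ ($W = 19 - 4 = 15$)
$\left(- \left(-4\right) \left(-3\right) \left(-1 - -2\right) - 6\right) W = \left(- \left(-4\right) \left(-3\right) \left(-1 - -2\right) - 6\right) 15 = \left(- 12 \left(-1 + 2\right) - 6\right) 15 = \left(- 12 \cdot 1 - 6\right) 15 = \left(\left(-1\right) 12 - 6\right) 15 = \left(-12 - 6\right) 15 = \left(-18\right) 15 = -270$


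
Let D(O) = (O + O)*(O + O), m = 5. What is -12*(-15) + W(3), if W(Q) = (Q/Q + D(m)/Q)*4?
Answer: 952/3 ≈ 317.33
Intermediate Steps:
D(O) = 4*O² (D(O) = (2*O)*(2*O) = 4*O²)
W(Q) = 4 + 400/Q (W(Q) = (Q/Q + (4*5²)/Q)*4 = (1 + (4*25)/Q)*4 = (1 + 100/Q)*4 = 4 + 400/Q)
-12*(-15) + W(3) = -12*(-15) + (4 + 400/3) = 180 + (4 + 400*(⅓)) = 180 + (4 + 400/3) = 180 + 412/3 = 952/3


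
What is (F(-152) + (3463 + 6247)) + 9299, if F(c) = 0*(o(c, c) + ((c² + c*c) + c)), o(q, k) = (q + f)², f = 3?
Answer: 19009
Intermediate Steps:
o(q, k) = (3 + q)² (o(q, k) = (q + 3)² = (3 + q)²)
F(c) = 0 (F(c) = 0*((3 + c)² + ((c² + c*c) + c)) = 0*((3 + c)² + ((c² + c²) + c)) = 0*((3 + c)² + (2*c² + c)) = 0*((3 + c)² + (c + 2*c²)) = 0*(c + (3 + c)² + 2*c²) = 0)
(F(-152) + (3463 + 6247)) + 9299 = (0 + (3463 + 6247)) + 9299 = (0 + 9710) + 9299 = 9710 + 9299 = 19009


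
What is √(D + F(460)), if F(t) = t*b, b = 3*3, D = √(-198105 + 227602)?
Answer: √(4140 + √29497) ≈ 65.664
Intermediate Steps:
D = √29497 ≈ 171.75
b = 9
F(t) = 9*t (F(t) = t*9 = 9*t)
√(D + F(460)) = √(√29497 + 9*460) = √(√29497 + 4140) = √(4140 + √29497)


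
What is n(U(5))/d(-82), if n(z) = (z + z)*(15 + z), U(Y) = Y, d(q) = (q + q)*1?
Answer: -50/41 ≈ -1.2195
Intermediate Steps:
d(q) = 2*q (d(q) = (2*q)*1 = 2*q)
n(z) = 2*z*(15 + z) (n(z) = (2*z)*(15 + z) = 2*z*(15 + z))
n(U(5))/d(-82) = (2*5*(15 + 5))/((2*(-82))) = (2*5*20)/(-164) = 200*(-1/164) = -50/41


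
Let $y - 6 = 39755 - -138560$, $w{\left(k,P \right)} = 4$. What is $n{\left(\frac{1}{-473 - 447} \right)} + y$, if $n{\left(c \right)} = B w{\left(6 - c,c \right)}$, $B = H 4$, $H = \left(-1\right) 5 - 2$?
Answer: $178209$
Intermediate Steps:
$H = -7$ ($H = -5 - 2 = -7$)
$B = -28$ ($B = \left(-7\right) 4 = -28$)
$y = 178321$ ($y = 6 + \left(39755 - -138560\right) = 6 + \left(39755 + 138560\right) = 6 + 178315 = 178321$)
$n{\left(c \right)} = -112$ ($n{\left(c \right)} = \left(-28\right) 4 = -112$)
$n{\left(\frac{1}{-473 - 447} \right)} + y = -112 + 178321 = 178209$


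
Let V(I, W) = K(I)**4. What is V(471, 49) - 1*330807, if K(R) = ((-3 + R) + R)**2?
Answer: 604400393097390732498474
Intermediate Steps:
K(R) = (-3 + 2*R)**2
V(I, W) = (-3 + 2*I)**8 (V(I, W) = ((-3 + 2*I)**2)**4 = (-3 + 2*I)**8)
V(471, 49) - 1*330807 = (-3 + 2*471)**8 - 1*330807 = (-3 + 942)**8 - 330807 = 939**8 - 330807 = 604400393097390732829281 - 330807 = 604400393097390732498474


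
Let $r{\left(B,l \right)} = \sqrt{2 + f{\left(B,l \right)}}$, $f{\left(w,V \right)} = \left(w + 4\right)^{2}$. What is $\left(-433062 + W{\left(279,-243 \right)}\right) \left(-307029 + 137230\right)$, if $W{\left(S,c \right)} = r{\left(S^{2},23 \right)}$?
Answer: $73533494538 - 509397 \sqrt{673316003} \approx 6.0315 \cdot 10^{10}$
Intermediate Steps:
$f{\left(w,V \right)} = \left(4 + w\right)^{2}$
$r{\left(B,l \right)} = \sqrt{2 + \left(4 + B\right)^{2}}$
$W{\left(S,c \right)} = \sqrt{2 + \left(4 + S^{2}\right)^{2}}$
$\left(-433062 + W{\left(279,-243 \right)}\right) \left(-307029 + 137230\right) = \left(-433062 + \sqrt{2 + \left(4 + 279^{2}\right)^{2}}\right) \left(-307029 + 137230\right) = \left(-433062 + \sqrt{2 + \left(4 + 77841\right)^{2}}\right) \left(-169799\right) = \left(-433062 + \sqrt{2 + 77845^{2}}\right) \left(-169799\right) = \left(-433062 + \sqrt{2 + 6059844025}\right) \left(-169799\right) = \left(-433062 + \sqrt{6059844027}\right) \left(-169799\right) = \left(-433062 + 3 \sqrt{673316003}\right) \left(-169799\right) = 73533494538 - 509397 \sqrt{673316003}$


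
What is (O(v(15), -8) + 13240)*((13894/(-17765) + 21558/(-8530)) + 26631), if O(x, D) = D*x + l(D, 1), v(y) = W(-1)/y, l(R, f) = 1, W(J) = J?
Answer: 80145156624536698/227303175 ≈ 3.5259e+8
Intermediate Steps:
v(y) = -1/y
O(x, D) = 1 + D*x (O(x, D) = D*x + 1 = 1 + D*x)
(O(v(15), -8) + 13240)*((13894/(-17765) + 21558/(-8530)) + 26631) = ((1 - (-8)/15) + 13240)*((13894/(-17765) + 21558/(-8530)) + 26631) = ((1 - (-8)/15) + 13240)*((13894*(-1/17765) + 21558*(-1/8530)) + 26631) = ((1 - 8*(-1/15)) + 13240)*((-13894/17765 - 10779/4265) + 26631) = ((1 + 8/15) + 13240)*(-50149369/15153545 + 26631) = (23/15 + 13240)*(403503907526/15153545) = (198623/15)*(403503907526/15153545) = 80145156624536698/227303175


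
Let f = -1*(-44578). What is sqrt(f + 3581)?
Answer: 3*sqrt(5351) ≈ 219.45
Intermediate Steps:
f = 44578
sqrt(f + 3581) = sqrt(44578 + 3581) = sqrt(48159) = 3*sqrt(5351)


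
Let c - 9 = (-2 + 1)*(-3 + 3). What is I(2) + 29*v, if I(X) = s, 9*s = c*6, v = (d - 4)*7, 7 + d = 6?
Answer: -1009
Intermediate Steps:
d = -1 (d = -7 + 6 = -1)
v = -35 (v = (-1 - 4)*7 = -5*7 = -35)
c = 9 (c = 9 + (-2 + 1)*(-3 + 3) = 9 - 1*0 = 9 + 0 = 9)
s = 6 (s = (9*6)/9 = (1/9)*54 = 6)
I(X) = 6
I(2) + 29*v = 6 + 29*(-35) = 6 - 1015 = -1009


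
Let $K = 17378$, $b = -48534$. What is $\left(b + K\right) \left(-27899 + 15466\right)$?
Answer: $387362548$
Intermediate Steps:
$\left(b + K\right) \left(-27899 + 15466\right) = \left(-48534 + 17378\right) \left(-27899 + 15466\right) = \left(-31156\right) \left(-12433\right) = 387362548$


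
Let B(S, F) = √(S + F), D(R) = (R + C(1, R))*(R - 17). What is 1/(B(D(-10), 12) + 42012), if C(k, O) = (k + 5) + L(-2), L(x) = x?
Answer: 7002/294167995 - √174/1765007970 ≈ 2.3795e-5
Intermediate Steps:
C(k, O) = 3 + k (C(k, O) = (k + 5) - 2 = (5 + k) - 2 = 3 + k)
D(R) = (-17 + R)*(4 + R) (D(R) = (R + (3 + 1))*(R - 17) = (R + 4)*(-17 + R) = (4 + R)*(-17 + R) = (-17 + R)*(4 + R))
B(S, F) = √(F + S)
1/(B(D(-10), 12) + 42012) = 1/(√(12 + (-68 + (-10)² - 13*(-10))) + 42012) = 1/(√(12 + (-68 + 100 + 130)) + 42012) = 1/(√(12 + 162) + 42012) = 1/(√174 + 42012) = 1/(42012 + √174)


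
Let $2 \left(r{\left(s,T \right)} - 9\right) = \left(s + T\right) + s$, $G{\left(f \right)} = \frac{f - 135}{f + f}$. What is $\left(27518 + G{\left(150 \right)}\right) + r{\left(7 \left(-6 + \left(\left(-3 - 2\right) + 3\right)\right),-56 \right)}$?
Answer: $\frac{548861}{20} \approx 27443.0$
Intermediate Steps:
$G{\left(f \right)} = \frac{-135 + f}{2 f}$
$r{\left(s,T \right)} = 9 + s + \frac{T}{2}$ ($r{\left(s,T \right)} = 9 + \frac{\left(s + T\right) + s}{2} = 9 + \frac{\left(T + s\right) + s}{2} = 9 + \frac{T + 2 s}{2} = 9 + \left(s + \frac{T}{2}\right) = 9 + s + \frac{T}{2}$)
$\left(27518 + G{\left(150 \right)}\right) + r{\left(7 \left(-6 + \left(\left(-3 - 2\right) + 3\right)\right),-56 \right)} = \left(27518 + \frac{-135 + 150}{2 \cdot 150}\right) + \left(9 + 7 \left(-6 + \left(\left(-3 - 2\right) + 3\right)\right) + \frac{1}{2} \left(-56\right)\right) = \left(27518 + \frac{1}{2} \cdot \frac{1}{150} \cdot 15\right) + \left(9 + 7 \left(-6 + \left(-5 + 3\right)\right) - 28\right) = \left(27518 + \frac{1}{20}\right) + \left(9 + 7 \left(-6 - 2\right) - 28\right) = \frac{550361}{20} + \left(9 + 7 \left(-8\right) - 28\right) = \frac{550361}{20} - 75 = \frac{548861}{20}$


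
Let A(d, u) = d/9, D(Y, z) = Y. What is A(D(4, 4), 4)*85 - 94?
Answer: -506/9 ≈ -56.222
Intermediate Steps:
A(d, u) = d/9 (A(d, u) = d*(⅑) = d/9)
A(D(4, 4), 4)*85 - 94 = ((⅑)*4)*85 - 94 = (4/9)*85 - 94 = 340/9 - 94 = -506/9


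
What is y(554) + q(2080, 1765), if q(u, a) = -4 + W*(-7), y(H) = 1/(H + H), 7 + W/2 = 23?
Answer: -252623/1108 ≈ -228.00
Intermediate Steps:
W = 32 (W = -14 + 2*23 = -14 + 46 = 32)
y(H) = 1/(2*H)
q(u, a) = -228 (q(u, a) = -4 + 32*(-7) = -4 - 224 = -228)
y(554) + q(2080, 1765) = (½)/554 - 228 = (½)*(1/554) - 228 = 1/1108 - 228 = -252623/1108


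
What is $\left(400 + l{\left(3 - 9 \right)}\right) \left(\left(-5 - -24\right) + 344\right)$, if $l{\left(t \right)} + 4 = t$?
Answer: $141570$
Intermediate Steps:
$l{\left(t \right)} = -4 + t$
$\left(400 + l{\left(3 - 9 \right)}\right) \left(\left(-5 - -24\right) + 344\right) = \left(400 + \left(-4 + \left(3 - 9\right)\right)\right) \left(\left(-5 - -24\right) + 344\right) = \left(400 - 10\right) \left(\left(-5 + 24\right) + 344\right) = \left(400 - 10\right) \left(19 + 344\right) = 390 \cdot 363 = 141570$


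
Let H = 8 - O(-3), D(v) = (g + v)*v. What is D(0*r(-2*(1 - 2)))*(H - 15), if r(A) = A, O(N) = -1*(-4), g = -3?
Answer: 0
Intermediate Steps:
O(N) = 4
D(v) = v*(-3 + v) (D(v) = (-3 + v)*v = v*(-3 + v))
H = 4 (H = 8 - 1*4 = 8 - 4 = 4)
D(0*r(-2*(1 - 2)))*(H - 15) = ((0*(-2*(1 - 2)))*(-3 + 0*(-2*(1 - 2))))*(4 - 15) = ((0*(-2*(-1)))*(-3 + 0*(-2*(-1))))*(-11) = ((0*2)*(-3 + 0*2))*(-11) = (0*(-3 + 0))*(-11) = (0*(-3))*(-11) = 0*(-11) = 0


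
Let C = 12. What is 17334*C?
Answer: 208008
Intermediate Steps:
17334*C = 17334*12 = 208008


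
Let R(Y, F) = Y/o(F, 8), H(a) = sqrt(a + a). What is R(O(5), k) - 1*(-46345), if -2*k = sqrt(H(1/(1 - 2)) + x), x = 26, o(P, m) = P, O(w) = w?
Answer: 46345 - 10/sqrt(26 + I*sqrt(2)) ≈ 46343.0 + 0.053238*I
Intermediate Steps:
H(a) = sqrt(2)*sqrt(a) (H(a) = sqrt(2*a) = sqrt(2)*sqrt(a))
k = -sqrt(26 + I*sqrt(2))/2 (k = -sqrt(sqrt(2)*sqrt(1/(1 - 2)) + 26)/2 = -sqrt(sqrt(2)*sqrt(1/(-1)) + 26)/2 = -sqrt(sqrt(2)*sqrt(-1) + 26)/2 = -sqrt(sqrt(2)*I + 26)/2 = -sqrt(I*sqrt(2) + 26)/2 = -sqrt(26 + I*sqrt(2))/2 ≈ -2.5505 - 0.069312*I)
R(Y, F) = Y/F
R(O(5), k) - 1*(-46345) = 5/((-sqrt(26 + I*sqrt(2))/2)) - 1*(-46345) = 5*(-2/sqrt(26 + I*sqrt(2))) + 46345 = -10/sqrt(26 + I*sqrt(2)) + 46345 = 46345 - 10/sqrt(26 + I*sqrt(2))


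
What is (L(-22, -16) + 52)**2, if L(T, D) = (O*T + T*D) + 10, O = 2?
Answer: 136900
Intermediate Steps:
L(T, D) = 10 + 2*T + D*T (L(T, D) = (2*T + T*D) + 10 = (2*T + D*T) + 10 = 10 + 2*T + D*T)
(L(-22, -16) + 52)**2 = ((10 + 2*(-22) - 16*(-22)) + 52)**2 = ((10 - 44 + 352) + 52)**2 = (318 + 52)**2 = 370**2 = 136900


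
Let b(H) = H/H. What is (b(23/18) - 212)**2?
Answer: 44521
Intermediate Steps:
b(H) = 1
(b(23/18) - 212)**2 = (1 - 212)**2 = (-211)**2 = 44521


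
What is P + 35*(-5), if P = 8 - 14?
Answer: -181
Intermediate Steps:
P = -6
P + 35*(-5) = -6 + 35*(-5) = -6 - 175 = -181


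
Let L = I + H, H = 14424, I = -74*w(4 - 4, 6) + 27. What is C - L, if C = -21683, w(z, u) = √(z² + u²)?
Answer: -35690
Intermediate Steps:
w(z, u) = √(u² + z²)
I = -417 (I = -74*√(6² + (4 - 4)²) + 27 = -74*√(36 + 0²) + 27 = -74*√(36 + 0) + 27 = -74*√36 + 27 = -74*6 + 27 = -444 + 27 = -417)
L = 14007 (L = -417 + 14424 = 14007)
C - L = -21683 - 1*14007 = -21683 - 14007 = -35690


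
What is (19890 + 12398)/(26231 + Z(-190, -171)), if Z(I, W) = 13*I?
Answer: 32288/23761 ≈ 1.3589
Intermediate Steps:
(19890 + 12398)/(26231 + Z(-190, -171)) = (19890 + 12398)/(26231 + 13*(-190)) = 32288/(26231 - 2470) = 32288/23761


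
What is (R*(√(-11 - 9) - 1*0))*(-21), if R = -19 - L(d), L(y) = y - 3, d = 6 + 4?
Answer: 1092*I*√5 ≈ 2441.8*I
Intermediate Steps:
d = 10
L(y) = -3 + y
R = -26 (R = -19 - (-3 + 10) = -19 - 1*7 = -19 - 7 = -26)
(R*(√(-11 - 9) - 1*0))*(-21) = -26*(√(-11 - 9) - 1*0)*(-21) = -26*(√(-20) + 0)*(-21) = -26*(2*I*√5 + 0)*(-21) = -52*I*√5*(-21) = 1092*I*√5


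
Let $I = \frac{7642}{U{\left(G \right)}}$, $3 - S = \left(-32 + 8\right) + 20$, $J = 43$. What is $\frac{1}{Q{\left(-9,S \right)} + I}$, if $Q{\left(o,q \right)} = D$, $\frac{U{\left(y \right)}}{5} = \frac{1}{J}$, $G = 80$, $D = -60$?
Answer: $\frac{5}{328306} \approx 1.523 \cdot 10^{-5}$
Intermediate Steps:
$S = 7$ ($S = 3 - \left(\left(-32 + 8\right) + 20\right) = 3 - \left(-24 + 20\right) = 3 - -4 = 3 + 4 = 7$)
$U{\left(y \right)} = \frac{5}{43}$
$Q{\left(o,q \right)} = -60$
$I = \frac{328606}{5}$ ($I = \frac{7642}{\frac{5}{43}} = 7642 \cdot \frac{43}{5} = \frac{328606}{5} \approx 65721.0$)
$\frac{1}{Q{\left(-9,S \right)} + I} = \frac{1}{-60 + \frac{328606}{5}} = \frac{1}{\frac{328306}{5}} = \frac{5}{328306}$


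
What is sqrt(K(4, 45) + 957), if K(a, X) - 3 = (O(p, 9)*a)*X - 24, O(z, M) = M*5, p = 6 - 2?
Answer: 6*sqrt(251) ≈ 95.058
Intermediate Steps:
p = 4
O(z, M) = 5*M
K(a, X) = -21 + 45*X*a (K(a, X) = 3 + (((5*9)*a)*X - 24) = 3 + ((45*a)*X - 24) = 3 + (45*X*a - 24) = 3 + (-24 + 45*X*a) = -21 + 45*X*a)
sqrt(K(4, 45) + 957) = sqrt((-21 + 45*45*4) + 957) = sqrt((-21 + 8100) + 957) = sqrt(8079 + 957) = sqrt(9036) = 6*sqrt(251)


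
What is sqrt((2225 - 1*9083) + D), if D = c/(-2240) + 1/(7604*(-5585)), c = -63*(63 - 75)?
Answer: I*sqrt(12369422511864218155)/42468340 ≈ 82.815*I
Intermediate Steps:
c = 756 (c = -63*(-12) = 756)
D = -57332263/169873360 (D = 756/(-2240) + 1/(7604*(-5585)) = 756*(-1/2240) + (1/7604)*(-1/5585) = -27/80 - 1/42468340 = -57332263/169873360 ≈ -0.33750)
sqrt((2225 - 1*9083) + D) = sqrt((2225 - 1*9083) - 57332263/169873360) = sqrt((2225 - 9083) - 57332263/169873360) = sqrt(-6858 - 57332263/169873360) = sqrt(-1165048835143/169873360) = I*sqrt(12369422511864218155)/42468340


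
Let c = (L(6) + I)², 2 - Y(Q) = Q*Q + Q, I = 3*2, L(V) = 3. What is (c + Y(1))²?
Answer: 6561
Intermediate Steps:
I = 6
Y(Q) = 2 - Q - Q² (Y(Q) = 2 - (Q*Q + Q) = 2 - (Q² + Q) = 2 - (Q + Q²) = 2 + (-Q - Q²) = 2 - Q - Q²)
c = 81 (c = (3 + 6)² = 9² = 81)
(c + Y(1))² = (81 + (2 - 1*1 - 1*1²))² = (81 + (2 - 1 - 1*1))² = (81 + (2 - 1 - 1))² = (81 + 0)² = 81² = 6561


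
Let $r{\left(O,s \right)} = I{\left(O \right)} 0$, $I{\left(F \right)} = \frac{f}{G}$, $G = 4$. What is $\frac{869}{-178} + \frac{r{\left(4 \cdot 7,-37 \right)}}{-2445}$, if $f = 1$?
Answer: $- \frac{869}{178} \approx -4.882$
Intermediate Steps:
$I{\left(F \right)} = \frac{1}{4}$ ($I{\left(F \right)} = 1 \cdot \frac{1}{4} = \frac{1}{4}$)
$r{\left(O,s \right)} = 0$ ($r{\left(O,s \right)} = \frac{1}{4} \cdot 0 = 0$)
$\frac{869}{-178} + \frac{r{\left(4 \cdot 7,-37 \right)}}{-2445} = \frac{869}{-178} + \frac{0}{-2445} = 869 \left(- \frac{1}{178}\right) + 0 \left(- \frac{1}{2445}\right) = - \frac{869}{178} + 0 = - \frac{869}{178}$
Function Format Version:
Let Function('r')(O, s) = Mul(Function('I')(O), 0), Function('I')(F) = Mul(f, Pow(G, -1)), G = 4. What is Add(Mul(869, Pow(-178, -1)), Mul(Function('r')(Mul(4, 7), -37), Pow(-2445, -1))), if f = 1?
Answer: Rational(-869, 178) ≈ -4.8820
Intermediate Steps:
Function('I')(F) = Rational(1, 4) (Function('I')(F) = Mul(1, Pow(4, -1)) = Mul(1, Rational(1, 4)) = Rational(1, 4))
Function('r')(O, s) = 0 (Function('r')(O, s) = Mul(Rational(1, 4), 0) = 0)
Add(Mul(869, Pow(-178, -1)), Mul(Function('r')(Mul(4, 7), -37), Pow(-2445, -1))) = Add(Mul(869, Pow(-178, -1)), Mul(0, Pow(-2445, -1))) = Add(Mul(869, Rational(-1, 178)), Mul(0, Rational(-1, 2445))) = Add(Rational(-869, 178), 0) = Rational(-869, 178)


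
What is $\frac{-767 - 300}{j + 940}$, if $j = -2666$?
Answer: $\frac{1067}{1726} \approx 0.61819$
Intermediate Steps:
$\frac{-767 - 300}{j + 940} = \frac{-767 - 300}{-2666 + 940} = - \frac{1067}{-1726} = \left(-1067\right) \left(- \frac{1}{1726}\right) = \frac{1067}{1726}$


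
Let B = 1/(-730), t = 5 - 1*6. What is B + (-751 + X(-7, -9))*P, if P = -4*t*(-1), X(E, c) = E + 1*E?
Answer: 2233799/730 ≈ 3060.0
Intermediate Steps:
X(E, c) = 2*E (X(E, c) = E + E = 2*E)
t = -1 (t = 5 - 6 = -1)
B = -1/730 ≈ -0.0013699
P = -4 (P = -(-4)*(-1) = -4*1 = -4)
B + (-751 + X(-7, -9))*P = -1/730 + (-751 + 2*(-7))*(-4) = -1/730 + (-751 - 14)*(-4) = -1/730 - 765*(-4) = -1/730 + 3060 = 2233799/730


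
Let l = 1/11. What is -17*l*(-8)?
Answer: 136/11 ≈ 12.364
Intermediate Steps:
l = 1/11 ≈ 0.090909
-17*l*(-8) = -17*1/11*(-8) = -17/11*(-8) = 136/11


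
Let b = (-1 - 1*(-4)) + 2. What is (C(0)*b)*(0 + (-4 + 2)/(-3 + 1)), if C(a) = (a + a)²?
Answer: 0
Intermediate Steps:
b = 5 (b = (-1 + 4) + 2 = 3 + 2 = 5)
C(a) = 4*a² (C(a) = (2*a)² = 4*a²)
(C(0)*b)*(0 + (-4 + 2)/(-3 + 1)) = ((4*0²)*5)*(0 + (-4 + 2)/(-3 + 1)) = ((4*0)*5)*(0 - 2/(-2)) = (0*5)*(0 - 2*(-½)) = 0*(0 + 1) = 0*1 = 0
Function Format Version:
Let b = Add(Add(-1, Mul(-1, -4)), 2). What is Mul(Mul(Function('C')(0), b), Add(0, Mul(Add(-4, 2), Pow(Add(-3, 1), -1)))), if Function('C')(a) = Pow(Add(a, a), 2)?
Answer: 0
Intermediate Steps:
b = 5 (b = Add(Add(-1, 4), 2) = Add(3, 2) = 5)
Function('C')(a) = Mul(4, Pow(a, 2)) (Function('C')(a) = Pow(Mul(2, a), 2) = Mul(4, Pow(a, 2)))
Mul(Mul(Function('C')(0), b), Add(0, Mul(Add(-4, 2), Pow(Add(-3, 1), -1)))) = Mul(Mul(Mul(4, Pow(0, 2)), 5), Add(0, Mul(Add(-4, 2), Pow(Add(-3, 1), -1)))) = Mul(Mul(Mul(4, 0), 5), Add(0, Mul(-2, Pow(-2, -1)))) = Mul(Mul(0, 5), Add(0, Mul(-2, Rational(-1, 2)))) = Mul(0, Add(0, 1)) = Mul(0, 1) = 0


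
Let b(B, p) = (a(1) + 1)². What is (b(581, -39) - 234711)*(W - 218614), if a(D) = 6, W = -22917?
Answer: 56678147522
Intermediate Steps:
b(B, p) = 49 (b(B, p) = (6 + 1)² = 7² = 49)
(b(581, -39) - 234711)*(W - 218614) = (49 - 234711)*(-22917 - 218614) = -234662*(-241531) = 56678147522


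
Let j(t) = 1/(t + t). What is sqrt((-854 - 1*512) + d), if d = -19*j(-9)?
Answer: I*sqrt(49138)/6 ≈ 36.945*I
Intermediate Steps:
j(t) = 1/(2*t)
d = 19/18 (d = -19/(2*(-9)) = -19*(-1)/(2*9) = -19*(-1/18) = 19/18 ≈ 1.0556)
sqrt((-854 - 1*512) + d) = sqrt((-854 - 1*512) + 19/18) = sqrt((-854 - 512) + 19/18) = sqrt(-1366 + 19/18) = sqrt(-24569/18) = I*sqrt(49138)/6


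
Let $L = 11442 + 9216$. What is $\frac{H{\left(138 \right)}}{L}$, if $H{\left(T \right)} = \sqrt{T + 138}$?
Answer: $\frac{\sqrt{69}}{10329} \approx 0.0008042$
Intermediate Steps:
$L = 20658$
$H{\left(T \right)} = \sqrt{138 + T}$
$\frac{H{\left(138 \right)}}{L} = \frac{\sqrt{138 + 138}}{20658} = \sqrt{276} \cdot \frac{1}{20658} = 2 \sqrt{69} \cdot \frac{1}{20658} = \frac{\sqrt{69}}{10329}$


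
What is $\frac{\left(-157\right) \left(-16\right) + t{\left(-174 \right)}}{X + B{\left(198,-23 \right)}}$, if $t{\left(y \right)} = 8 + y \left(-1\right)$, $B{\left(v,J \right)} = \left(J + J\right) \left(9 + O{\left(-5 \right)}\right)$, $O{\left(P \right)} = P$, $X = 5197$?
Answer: $\frac{898}{1671} \approx 0.5374$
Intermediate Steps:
$B{\left(v,J \right)} = 8 J$ ($B{\left(v,J \right)} = \left(J + J\right) \left(9 - 5\right) = 2 J 4 = 8 J$)
$t{\left(y \right)} = 8 - y$
$\frac{\left(-157\right) \left(-16\right) + t{\left(-174 \right)}}{X + B{\left(198,-23 \right)}} = \frac{\left(-157\right) \left(-16\right) + \left(8 - -174\right)}{5197 + 8 \left(-23\right)} = \frac{2512 + \left(8 + 174\right)}{5197 - 184} = \frac{2512 + 182}{5013} = 2694 \cdot \frac{1}{5013} = \frac{898}{1671}$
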